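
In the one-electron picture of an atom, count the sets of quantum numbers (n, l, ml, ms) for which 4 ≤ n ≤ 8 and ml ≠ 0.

320

For each n in the range, tally the orbitals obeying ml ≠ 0:
n=4 → 12; n=5 → 20; n=6 → 30; n=7 → 42; n=8 → 56.
Orbitals: 12 + 20 + 30 + 42 + 56 = 160. Including both spin states (ms = ±1/2) gives 2 × 160 = 320 states.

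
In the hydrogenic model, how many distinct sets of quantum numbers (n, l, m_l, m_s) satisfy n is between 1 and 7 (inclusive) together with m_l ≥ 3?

Treat each shell separately and count matching orbitals:
n=4 → 1; n=5 → 3; n=6 → 6; n=7 → 10.
Orbitals: 1 + 3 + 6 + 10 = 20. Including both spin states (m_s = ±1/2) gives 2 × 20 = 40 states.

40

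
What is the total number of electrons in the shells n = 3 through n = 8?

398

Shell n has n² orbitals: 3²=9 + 4²=16 + 5²=25 + 6²=36 + 7²=49 + 8²=64 = 199 orbitals.
Two spin states per orbital: 2 × 199 = 398 electrons.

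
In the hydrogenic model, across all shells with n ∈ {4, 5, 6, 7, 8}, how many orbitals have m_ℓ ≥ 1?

Per-shell orbital counts meeting the constraint:
n=4 → 6; n=5 → 10; n=6 → 15; n=7 → 21; n=8 → 28.
Total orbitals: 6 + 10 + 15 + 21 + 28 = 80.

80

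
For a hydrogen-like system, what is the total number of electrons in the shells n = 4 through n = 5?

Shell n has n² orbitals: 4²=16 + 5²=25 = 41 orbitals.
Two spin states per orbital: 2 × 41 = 82 electrons.

82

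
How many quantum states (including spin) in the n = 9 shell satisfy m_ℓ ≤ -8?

The n = 9 shell has ℓ = 0 through 8; check each.
The (ℓ, m_ℓ) pairs meeting m_ℓ ≤ -8 give: ℓ=8 → 1.
Orbitals: 1. Each orbital carries two spin states, so 1 × 2 = 2 states.

2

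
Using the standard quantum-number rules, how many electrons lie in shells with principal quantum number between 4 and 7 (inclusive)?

252

Shell n has n² orbitals: 4²=16 + 5²=25 + 6²=36 + 7²=49 = 126 orbitals.
Two spin states per orbital: 2 × 126 = 252 electrons.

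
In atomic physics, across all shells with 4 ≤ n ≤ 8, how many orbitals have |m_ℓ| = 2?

40

Work shell by shell — for each n, count the (ℓ, m_ℓ) pairs that satisfy |m_ℓ| = 2:
n=4 → 4; n=5 → 6; n=6 → 8; n=7 → 10; n=8 → 12.
Total orbitals: 4 + 6 + 8 + 10 + 12 = 40.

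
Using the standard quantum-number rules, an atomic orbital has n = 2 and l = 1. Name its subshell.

2p

l = 1 corresponds to the letter 'p', so the subshell is 2p.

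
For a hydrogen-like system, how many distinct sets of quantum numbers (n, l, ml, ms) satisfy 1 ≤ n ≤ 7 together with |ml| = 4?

Treat each shell separately and count matching orbitals:
n=5 → 2; n=6 → 4; n=7 → 6.
Orbitals: 2 + 4 + 6 = 12. Including both spin states (ms = ±1/2) gives 2 × 12 = 24 states.

24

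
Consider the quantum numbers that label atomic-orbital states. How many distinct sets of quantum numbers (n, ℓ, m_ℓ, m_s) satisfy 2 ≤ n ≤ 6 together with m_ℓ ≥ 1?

Go shell by shell, enumerating (ℓ, m_ℓ) with m_ℓ ≥ 1:
n=2 → 1; n=3 → 3; n=4 → 6; n=5 → 10; n=6 → 15.
Orbitals: 1 + 3 + 6 + 10 + 15 = 35. Including both spin states (m_s = ±1/2) gives 2 × 35 = 70 states.

70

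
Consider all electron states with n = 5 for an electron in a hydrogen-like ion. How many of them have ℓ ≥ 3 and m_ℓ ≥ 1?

14

Per ℓ-value: ℓ=3 → 3; ℓ=4 → 4.
Orbitals: 3 + 4 = 7. Each orbital carries two spin states, so 7 × 2 = 14 states.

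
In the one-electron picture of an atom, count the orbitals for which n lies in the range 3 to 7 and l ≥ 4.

Treat each shell separately and count matching orbitals:
n=5 → 9; n=6 → 20; n=7 → 33.
Total orbitals: 9 + 20 + 33 = 62.

62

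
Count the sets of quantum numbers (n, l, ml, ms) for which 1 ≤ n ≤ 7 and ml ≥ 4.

Go shell by shell, enumerating (l, ml) with ml ≥ 4:
n=5 → 1; n=6 → 3; n=7 → 6.
Orbitals: 1 + 3 + 6 = 10. Including both spin states (ms = ±1/2) gives 2 × 10 = 20 states.

20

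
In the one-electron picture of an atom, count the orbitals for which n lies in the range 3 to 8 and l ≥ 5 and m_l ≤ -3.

22

Go shell by shell, enumerating (l, m_l) with l ≥ 5 and m_l ≤ -3:
n=6 → 3; n=7 → 7; n=8 → 12.
Total orbitals: 3 + 7 + 12 = 22.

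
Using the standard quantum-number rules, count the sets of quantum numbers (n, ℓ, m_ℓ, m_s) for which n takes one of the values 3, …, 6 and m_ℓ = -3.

Count contributing orbitals for each principal shell:
n=4 → 1; n=5 → 2; n=6 → 3.
Orbitals: 1 + 2 + 3 = 6. Including both spin states (m_s = ±1/2) gives 2 × 6 = 12 states.

12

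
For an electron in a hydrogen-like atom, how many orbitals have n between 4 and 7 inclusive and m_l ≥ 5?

For each n in the range, tally the orbitals obeying m_l ≥ 5:
n=6 → 1; n=7 → 3.
Total orbitals: 1 + 3 = 4.

4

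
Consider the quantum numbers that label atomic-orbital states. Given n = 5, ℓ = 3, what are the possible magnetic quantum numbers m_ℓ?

m_ℓ takes every integer from −ℓ to +ℓ. With ℓ = 3 that gives the 7 values -3, -2, -1, 0, 1, 2, 3.

-3, -2, -1, 0, 1, 2, 3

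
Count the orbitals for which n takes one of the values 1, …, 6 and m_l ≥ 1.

For each n in the range, tally the orbitals obeying m_l ≥ 1:
n=2 → 1; n=3 → 3; n=4 → 6; n=5 → 10; n=6 → 15.
Total orbitals: 1 + 3 + 6 + 10 + 15 = 35.

35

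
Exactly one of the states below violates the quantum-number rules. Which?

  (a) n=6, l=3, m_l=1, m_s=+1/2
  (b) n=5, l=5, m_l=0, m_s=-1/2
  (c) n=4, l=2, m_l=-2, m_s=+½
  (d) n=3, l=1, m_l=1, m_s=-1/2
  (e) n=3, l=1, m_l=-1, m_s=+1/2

(b)

(b) has l = 5 ≥ n = 5, violating 0 ≤ l ≤ n−1.
The remaining sets (a), (c), (d), (e) satisfy all four rules.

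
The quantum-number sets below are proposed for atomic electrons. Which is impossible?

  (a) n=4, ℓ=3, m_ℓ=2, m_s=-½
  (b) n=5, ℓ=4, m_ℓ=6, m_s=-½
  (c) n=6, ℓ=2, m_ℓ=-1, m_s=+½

(b)

(b) has |m_ℓ| = 6 > ℓ = 4, violating −ℓ ≤ m_ℓ ≤ ℓ.
The remaining sets (a), (c) satisfy all four rules.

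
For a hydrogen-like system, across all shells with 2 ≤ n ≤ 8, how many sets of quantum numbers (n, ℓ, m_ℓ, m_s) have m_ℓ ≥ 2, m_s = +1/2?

56

Per-shell orbital counts meeting the constraint:
n=3 → 1; n=4 → 3; n=5 → 6; n=6 → 10; n=7 → 15; n=8 → 21.
Orbitals: 1 + 3 + 6 + 10 + 15 + 21 = 56. With m_s fixed to +1/2 there is one state per orbital, so 56 states.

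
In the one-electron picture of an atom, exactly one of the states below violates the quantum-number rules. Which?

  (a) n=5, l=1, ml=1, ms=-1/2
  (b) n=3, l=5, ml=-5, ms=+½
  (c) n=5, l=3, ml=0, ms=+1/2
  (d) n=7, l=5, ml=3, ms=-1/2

(b)

(b) has l = 5 ≥ n = 3, violating 0 ≤ l ≤ n−1.
The remaining sets (a), (c), (d) satisfy all four rules.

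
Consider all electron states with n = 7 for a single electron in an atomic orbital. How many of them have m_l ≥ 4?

12

Go through l = 0, …, 6 (the values permitted for n = 7).
The (l, m_l) pairs meeting m_l ≥ 4 give: l=4 → 1; l=5 → 2; l=6 → 3.
Orbitals: 1 + 2 + 3 = 6. Each orbital carries two spin states, so 6 × 2 = 12 states.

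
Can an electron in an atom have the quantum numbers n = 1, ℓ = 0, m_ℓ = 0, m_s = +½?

Allowed

n = 1 is a positive integer. ℓ = 0 satisfies 0 ≤ ℓ ≤ n−1 = 0. m_ℓ = 0 lies in the range −ℓ … +ℓ (here 0). m_s = +1/2 is one of ±1/2.
All four constraints are satisfied.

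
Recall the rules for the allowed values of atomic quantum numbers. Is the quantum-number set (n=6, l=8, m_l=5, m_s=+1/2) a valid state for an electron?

The orbital quantum number must satisfy 0 ≤ l ≤ n−1. With n = 6 the allowed l values are 0, 1, 2, 3, 4, 5, so l = 8 is out of range.

Not allowed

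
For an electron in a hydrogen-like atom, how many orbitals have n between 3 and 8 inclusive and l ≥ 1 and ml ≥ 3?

35

Per-shell orbital counts meeting the constraint:
n=4 → 1; n=5 → 3; n=6 → 6; n=7 → 10; n=8 → 15.
Total orbitals: 1 + 3 + 6 + 10 + 15 = 35.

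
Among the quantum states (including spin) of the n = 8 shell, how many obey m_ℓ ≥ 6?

6

With n = 8 the allowed ℓ are 0, 1, …, 7.
Orbitals with m_ℓ ≥ 6, by ℓ: ℓ=6 → 1; ℓ=7 → 2.
Orbitals: 1 + 2 = 3. Each orbital carries two spin states, so 3 × 2 = 6 states.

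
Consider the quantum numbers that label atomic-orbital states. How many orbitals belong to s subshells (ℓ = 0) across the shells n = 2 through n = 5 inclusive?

4

An s subshell (ℓ = 0) exists for every n ≥ 1, so shells n = 2, 3, 4, 5 each contribute one — 4 subshells.
Since each s subshell has 2·0+1 = 1 orbital, the total is 4 × 1 = 4.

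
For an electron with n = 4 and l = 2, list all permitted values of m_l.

-2, -1, 0, 1, 2

m_l takes every integer from −l to +l. With l = 2 that gives the 5 values -2, -1, 0, 1, 2.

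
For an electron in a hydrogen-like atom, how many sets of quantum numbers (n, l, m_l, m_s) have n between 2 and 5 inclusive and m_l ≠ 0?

Per-shell orbital counts meeting the constraint:
n=2 → 2; n=3 → 6; n=4 → 12; n=5 → 20.
Orbitals: 2 + 6 + 12 + 20 = 40. Including both spin states (m_s = ±1/2) gives 2 × 40 = 80 states.

80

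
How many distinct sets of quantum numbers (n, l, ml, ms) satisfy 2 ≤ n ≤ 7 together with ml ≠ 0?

224

Count contributing orbitals for each principal shell:
n=2 → 2; n=3 → 6; n=4 → 12; n=5 → 20; n=6 → 30; n=7 → 42.
Orbitals: 2 + 6 + 12 + 20 + 30 + 42 = 112. Including both spin states (ms = ±1/2) gives 2 × 112 = 224 states.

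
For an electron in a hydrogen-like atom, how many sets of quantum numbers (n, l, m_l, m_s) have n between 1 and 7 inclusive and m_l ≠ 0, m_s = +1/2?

112

Treat each shell separately and count matching orbitals:
n=2 → 2; n=3 → 6; n=4 → 12; n=5 → 20; n=6 → 30; n=7 → 42.
Orbitals: 2 + 6 + 12 + 20 + 30 + 42 = 112. With m_s fixed to +1/2 there is one state per orbital, so 112 states.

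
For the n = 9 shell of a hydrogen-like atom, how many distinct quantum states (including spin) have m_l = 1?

16

Contributions: l=1 → 1; l=2 → 1; l=3 → 1; l=4 → 1; l=5 → 1; l=6 → 1; l=7 → 1; l=8 → 1.
Orbitals: 1 + 1 + 1 + 1 + 1 + 1 + 1 + 1 = 8. Each orbital carries two spin states, so 8 × 2 = 16 states.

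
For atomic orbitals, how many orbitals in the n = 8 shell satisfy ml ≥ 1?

28

For n = 8, l ranges over 0 … 7.
Orbitals with ml ≥ 1, by l: l=1 → 1; l=2 → 2; l=3 → 3; l=4 → 4; l=5 → 5; l=6 → 6; l=7 → 7.
Total orbitals: 1 + 2 + 3 + 4 + 5 + 6 + 7 = 28.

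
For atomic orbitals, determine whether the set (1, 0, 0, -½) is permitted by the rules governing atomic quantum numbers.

Yes

n = 1 is a positive integer. ℓ = 0 satisfies 0 ≤ ℓ ≤ n−1 = 0. m_ℓ = 0 lies in the range −ℓ … +ℓ (here 0). m_s = -1/2 is one of ±1/2.
All four constraints are satisfied.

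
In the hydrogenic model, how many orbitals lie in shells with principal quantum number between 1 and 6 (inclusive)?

91

Shell n has n² orbitals: 1²=1 + 2²=4 + 3²=9 + 4²=16 + 5²=25 + 6²=36 = 91 orbitals.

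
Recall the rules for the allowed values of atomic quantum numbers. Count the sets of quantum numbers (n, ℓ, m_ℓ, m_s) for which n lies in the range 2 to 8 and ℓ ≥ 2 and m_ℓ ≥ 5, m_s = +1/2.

Count contributing orbitals for each principal shell:
n=6 → 1; n=7 → 3; n=8 → 6.
Orbitals: 1 + 3 + 6 = 10. With m_s fixed to +1/2 there is one state per orbital, so 10 states.

10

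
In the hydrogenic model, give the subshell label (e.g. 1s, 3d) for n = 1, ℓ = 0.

1s

ℓ = 0 corresponds to the letter 's', so the subshell is 1s.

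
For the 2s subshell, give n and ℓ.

n = 2, ℓ = 0

The leading integer gives n = 2; the letter 's' means ℓ = 0.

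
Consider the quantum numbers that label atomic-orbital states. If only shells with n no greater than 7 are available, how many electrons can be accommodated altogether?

Total orbitals = 1² + 2² + 3² + 4² + 5² + 6² + 7² = 140. Doubling for spin gives 280 electrons.

280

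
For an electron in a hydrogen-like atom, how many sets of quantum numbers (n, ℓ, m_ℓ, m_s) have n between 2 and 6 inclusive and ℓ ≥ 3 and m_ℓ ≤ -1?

44

For each n in the range, tally the orbitals obeying ℓ ≥ 3 and m_ℓ ≤ -1:
n=4 → 3; n=5 → 7; n=6 → 12.
Orbitals: 3 + 7 + 12 = 22. Including both spin states (m_s = ±1/2) gives 2 × 22 = 44 states.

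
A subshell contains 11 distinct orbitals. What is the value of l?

l = 5

2l+1 = 11 gives l = 5.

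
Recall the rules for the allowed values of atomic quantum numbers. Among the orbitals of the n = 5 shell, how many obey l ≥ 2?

With n = 5 the allowed l are 0, 1, …, 4.
Contributions: l=2 → 5; l=3 → 7; l=4 → 9.
Total orbitals: 5 + 7 + 9 = 21.

21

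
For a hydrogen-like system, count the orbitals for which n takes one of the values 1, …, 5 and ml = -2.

6

Count contributing orbitals for each principal shell:
n=3 → 1; n=4 → 2; n=5 → 3.
Total orbitals: 1 + 2 + 3 = 6.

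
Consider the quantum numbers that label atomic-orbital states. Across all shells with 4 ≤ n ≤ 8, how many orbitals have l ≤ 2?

Per-shell orbital counts meeting the constraint:
n=4 → 9; n=5 → 9; n=6 → 9; n=7 → 9; n=8 → 9.
Total orbitals: 9 + 9 + 9 + 9 + 9 = 45.

45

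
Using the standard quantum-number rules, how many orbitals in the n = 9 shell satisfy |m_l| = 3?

Contributions: l=3 → 2; l=4 → 2; l=5 → 2; l=6 → 2; l=7 → 2; l=8 → 2.
Total orbitals: 2 + 2 + 2 + 2 + 2 + 2 = 12.

12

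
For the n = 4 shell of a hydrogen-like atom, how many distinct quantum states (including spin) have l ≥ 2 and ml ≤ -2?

6

For n = 4, l ranges over 0 … 3.
Contributions: l=2 → 1; l=3 → 2.
Orbitals: 1 + 2 = 3. Each orbital carries two spin states, so 3 × 2 = 6 states.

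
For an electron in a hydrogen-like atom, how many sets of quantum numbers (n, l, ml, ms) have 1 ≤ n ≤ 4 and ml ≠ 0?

40

Treat each shell separately and count matching orbitals:
n=2 → 2; n=3 → 6; n=4 → 12.
Orbitals: 2 + 6 + 12 = 20. Including both spin states (ms = ±1/2) gives 2 × 20 = 40 states.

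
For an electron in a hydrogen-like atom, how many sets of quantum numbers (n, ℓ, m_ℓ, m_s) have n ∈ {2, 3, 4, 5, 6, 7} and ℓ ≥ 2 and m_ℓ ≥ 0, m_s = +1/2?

65

Treat each shell separately and count matching orbitals:
n=3 → 3; n=4 → 7; n=5 → 12; n=6 → 18; n=7 → 25.
Orbitals: 3 + 7 + 12 + 18 + 25 = 65. With m_s fixed to +1/2 there is one state per orbital, so 65 states.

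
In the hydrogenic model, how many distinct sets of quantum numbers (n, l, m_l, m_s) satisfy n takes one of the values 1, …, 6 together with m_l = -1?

30

Go shell by shell, enumerating (l, m_l) with m_l = -1:
n=2 → 1; n=3 → 2; n=4 → 3; n=5 → 4; n=6 → 5.
Orbitals: 1 + 2 + 3 + 4 + 5 = 15. Including both spin states (m_s = ±1/2) gives 2 × 15 = 30 states.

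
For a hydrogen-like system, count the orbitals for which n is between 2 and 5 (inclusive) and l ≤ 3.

Go shell by shell, enumerating (l, m_l) with l ≤ 3:
n=2 → 4; n=3 → 9; n=4 → 16; n=5 → 16.
Total orbitals: 4 + 9 + 16 + 16 = 45.

45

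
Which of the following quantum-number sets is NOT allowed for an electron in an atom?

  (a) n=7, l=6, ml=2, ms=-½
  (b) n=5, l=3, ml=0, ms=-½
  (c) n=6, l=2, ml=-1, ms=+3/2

(c)

(c) has ms = +3/2, but an electron's spin must be ±1/2.
The remaining sets (a), (b) satisfy all four rules.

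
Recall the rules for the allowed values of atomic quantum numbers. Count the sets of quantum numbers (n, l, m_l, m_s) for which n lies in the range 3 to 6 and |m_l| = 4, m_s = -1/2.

Work shell by shell — for each n, count the (l, m_l) pairs that satisfy |m_l| = 4:
n=5 → 2; n=6 → 4.
Orbitals: 2 + 4 = 6. With m_s fixed to -1/2 there is one state per orbital, so 6 states.

6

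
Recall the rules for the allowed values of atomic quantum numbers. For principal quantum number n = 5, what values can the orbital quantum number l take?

0, 1, 2, 3, 4

l is an integer with 0 ≤ l ≤ n−1, so for n = 5: l = 0, 1, 2, 3, 4.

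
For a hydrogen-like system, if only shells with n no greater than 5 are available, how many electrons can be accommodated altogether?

Total orbitals = 1² + 2² + 3² + 4² + 5² = 55. Doubling for spin gives 110 electrons.

110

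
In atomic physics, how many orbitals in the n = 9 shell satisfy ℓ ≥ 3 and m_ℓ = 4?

5

With n = 9 the allowed ℓ are 0, 1, …, 8.
Per ℓ-value: ℓ=4 → 1; ℓ=5 → 1; ℓ=6 → 1; ℓ=7 → 1; ℓ=8 → 1.
Total orbitals: 1 + 1 + 1 + 1 + 1 = 5.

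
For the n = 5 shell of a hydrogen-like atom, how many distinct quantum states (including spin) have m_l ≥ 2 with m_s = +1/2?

6

Per l-value: l=2 → 1; l=3 → 2; l=4 → 3.
Orbitals: 1 + 2 + 3 = 6. With m_s fixed to a single value there is one state per orbital, giving 6 states.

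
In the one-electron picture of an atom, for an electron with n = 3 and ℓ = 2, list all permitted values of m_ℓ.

m_ℓ takes every integer from −ℓ to +ℓ. With ℓ = 2 that gives the 5 values -2, -1, 0, 1, 2.

-2, -1, 0, 1, 2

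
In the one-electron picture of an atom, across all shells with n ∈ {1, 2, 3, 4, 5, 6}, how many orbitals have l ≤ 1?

21

Treat each shell separately and count matching orbitals:
n=1 → 1; n=2 → 4; n=3 → 4; n=4 → 4; n=5 → 4; n=6 → 4.
Total orbitals: 1 + 4 + 4 + 4 + 4 + 4 = 21.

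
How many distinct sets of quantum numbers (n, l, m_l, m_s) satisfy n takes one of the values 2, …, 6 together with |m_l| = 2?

Count contributing orbitals for each principal shell:
n=3 → 2; n=4 → 4; n=5 → 6; n=6 → 8.
Orbitals: 2 + 4 + 6 + 8 = 20. Including both spin states (m_s = ±1/2) gives 2 × 20 = 40 states.

40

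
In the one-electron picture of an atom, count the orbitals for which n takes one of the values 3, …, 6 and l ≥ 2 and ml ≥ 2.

20

Work shell by shell — for each n, count the (l, ml) pairs that satisfy l ≥ 2 and ml ≥ 2:
n=3 → 1; n=4 → 3; n=5 → 6; n=6 → 10.
Total orbitals: 1 + 3 + 6 + 10 = 20.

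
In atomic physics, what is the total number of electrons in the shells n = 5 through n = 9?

510

Shell n has n² orbitals: 5²=25 + 6²=36 + 7²=49 + 8²=64 + 9²=81 = 255 orbitals.
Two spin states per orbital: 2 × 255 = 510 electrons.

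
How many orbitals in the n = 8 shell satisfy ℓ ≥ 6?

Go through ℓ = 0, …, 7 (the values permitted for n = 8).
Per ℓ-value: ℓ=6 → 13; ℓ=7 → 15.
Total orbitals: 13 + 15 = 28.

28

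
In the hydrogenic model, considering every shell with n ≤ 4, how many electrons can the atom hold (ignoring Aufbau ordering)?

Total orbitals = 1² + 2² + 3² + 4² = 30. Doubling for spin gives 60 electrons.

60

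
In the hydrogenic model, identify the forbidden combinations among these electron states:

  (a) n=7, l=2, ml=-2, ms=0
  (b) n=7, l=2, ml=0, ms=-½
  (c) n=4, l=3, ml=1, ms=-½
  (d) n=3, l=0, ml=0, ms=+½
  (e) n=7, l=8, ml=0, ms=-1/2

(a) has ms = 0, but an electron's spin must be ±1/2.
(e) has l = 8 ≥ n = 7, violating 0 ≤ l ≤ n−1.
The remaining sets (b), (c), (d) satisfy all four rules.

(a) and (e)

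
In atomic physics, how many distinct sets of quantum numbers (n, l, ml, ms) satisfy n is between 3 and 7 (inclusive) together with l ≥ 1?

260

Per-shell orbital counts meeting the constraint:
n=3 → 8; n=4 → 15; n=5 → 24; n=6 → 35; n=7 → 48.
Orbitals: 8 + 15 + 24 + 35 + 48 = 130. Including both spin states (ms = ±1/2) gives 2 × 130 = 260 states.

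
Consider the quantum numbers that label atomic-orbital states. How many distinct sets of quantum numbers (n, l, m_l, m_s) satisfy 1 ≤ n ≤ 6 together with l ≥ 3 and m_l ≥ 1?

For each n in the range, tally the orbitals obeying l ≥ 3 and m_l ≥ 1:
n=4 → 3; n=5 → 7; n=6 → 12.
Orbitals: 3 + 7 + 12 = 22. Including both spin states (m_s = ±1/2) gives 2 × 22 = 44 states.

44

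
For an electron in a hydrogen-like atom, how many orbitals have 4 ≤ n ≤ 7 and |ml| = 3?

20

Count contributing orbitals for each principal shell:
n=4 → 2; n=5 → 4; n=6 → 6; n=7 → 8.
Total orbitals: 2 + 4 + 6 + 8 = 20.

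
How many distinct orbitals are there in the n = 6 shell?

The n = 6 shell contains n² = 6² = 36 orbitals.

36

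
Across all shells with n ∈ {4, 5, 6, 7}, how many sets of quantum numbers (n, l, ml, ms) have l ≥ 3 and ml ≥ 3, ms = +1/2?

20

Go shell by shell, enumerating (l, ml) with l ≥ 3 and ml ≥ 3:
n=4 → 1; n=5 → 3; n=6 → 6; n=7 → 10.
Orbitals: 1 + 3 + 6 + 10 = 20. With ms fixed to +1/2 there is one state per orbital, so 20 states.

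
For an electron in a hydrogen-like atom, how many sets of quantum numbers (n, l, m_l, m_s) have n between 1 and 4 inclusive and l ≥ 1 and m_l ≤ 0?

Count contributing orbitals for each principal shell:
n=2 → 2; n=3 → 5; n=4 → 9.
Orbitals: 2 + 5 + 9 = 16. Including both spin states (m_s = ±1/2) gives 2 × 16 = 32 states.

32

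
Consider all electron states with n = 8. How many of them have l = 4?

18

The n = 8 shell has l = 0 through 7; check each.
The (l, m_l) pairs meeting l = 4 give: l=4 → 9.
Orbitals: 9. Each orbital carries two spin states, so 9 × 2 = 18 states.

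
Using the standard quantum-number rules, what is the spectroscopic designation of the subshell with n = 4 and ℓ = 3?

ℓ = 3 corresponds to the letter 'f', so the subshell is 4f.

4f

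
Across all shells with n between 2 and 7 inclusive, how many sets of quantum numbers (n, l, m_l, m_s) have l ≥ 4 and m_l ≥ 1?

For each n in the range, tally the orbitals obeying l ≥ 4 and m_l ≥ 1:
n=5 → 4; n=6 → 9; n=7 → 15.
Orbitals: 4 + 9 + 15 = 28. Including both spin states (m_s = ±1/2) gives 2 × 28 = 56 states.

56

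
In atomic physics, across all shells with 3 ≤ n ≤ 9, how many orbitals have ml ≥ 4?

35

For each n in the range, tally the orbitals obeying ml ≥ 4:
n=5 → 1; n=6 → 3; n=7 → 6; n=8 → 10; n=9 → 15.
Total orbitals: 1 + 3 + 6 + 10 + 15 = 35.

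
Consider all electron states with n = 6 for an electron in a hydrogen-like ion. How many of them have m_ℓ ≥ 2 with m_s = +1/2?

10

With n = 6 the allowed ℓ are 0, 1, …, 5.
Orbitals with m_ℓ ≥ 2, by ℓ: ℓ=2 → 1; ℓ=3 → 2; ℓ=4 → 3; ℓ=5 → 4.
Orbitals: 1 + 2 + 3 + 4 = 10. With m_s fixed to a single value there is one state per orbital, giving 10 states.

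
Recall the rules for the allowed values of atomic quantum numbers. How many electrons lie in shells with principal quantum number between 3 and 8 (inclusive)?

398

Shell n has n² orbitals: 3²=9 + 4²=16 + 5²=25 + 6²=36 + 7²=49 + 8²=64 = 199 orbitals.
Two spin states per orbital: 2 × 199 = 398 electrons.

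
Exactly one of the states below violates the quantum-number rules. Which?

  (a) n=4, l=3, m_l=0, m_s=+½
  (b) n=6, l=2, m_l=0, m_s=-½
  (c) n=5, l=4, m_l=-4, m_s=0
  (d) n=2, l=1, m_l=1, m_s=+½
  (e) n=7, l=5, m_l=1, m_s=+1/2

(c)

(c) has m_s = 0, but an electron's spin must be ±1/2.
The remaining sets (a), (b), (d), (e) satisfy all four rules.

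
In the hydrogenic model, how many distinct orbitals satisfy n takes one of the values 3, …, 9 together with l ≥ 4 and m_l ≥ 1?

Count contributing orbitals for each principal shell:
n=5 → 4; n=6 → 9; n=7 → 15; n=8 → 22; n=9 → 30.
Total orbitals: 4 + 9 + 15 + 22 + 30 = 80.

80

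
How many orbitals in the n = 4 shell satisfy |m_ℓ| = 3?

For n = 4, ℓ ranges over 0 … 3.
Orbitals with |m_ℓ| = 3, by ℓ: ℓ=3 → 2.
Total orbitals: 2.

2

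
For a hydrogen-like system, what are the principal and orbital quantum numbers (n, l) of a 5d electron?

The leading integer gives n = 5; the letter 'd' means l = 2.

n = 5, l = 2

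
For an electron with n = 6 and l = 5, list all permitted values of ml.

-5, -4, -3, -2, -1, 0, 1, 2, 3, 4, 5

ml takes every integer from −l to +l. With l = 5 that gives the 11 values -5, -4, -3, -2, -1, 0, 1, 2, 3, 4, 5.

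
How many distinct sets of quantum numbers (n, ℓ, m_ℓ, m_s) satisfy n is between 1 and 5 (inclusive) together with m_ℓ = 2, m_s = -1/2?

6

Work shell by shell — for each n, count the (ℓ, m_ℓ) pairs that satisfy m_ℓ = 2:
n=3 → 1; n=4 → 2; n=5 → 3.
Orbitals: 1 + 2 + 3 = 6. With m_s fixed to -1/2 there is one state per orbital, so 6 states.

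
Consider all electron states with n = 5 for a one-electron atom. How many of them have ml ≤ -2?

For n = 5, l ranges over 0 … 4.
The (l, ml) pairs meeting ml ≤ -2 give: l=2 → 1; l=3 → 2; l=4 → 3.
Orbitals: 1 + 2 + 3 = 6. Each orbital carries two spin states, so 6 × 2 = 12 states.

12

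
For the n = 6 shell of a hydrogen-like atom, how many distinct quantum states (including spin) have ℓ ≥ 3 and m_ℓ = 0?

6

The n = 6 shell has ℓ = 0 through 5; check each.
Contributions: ℓ=3 → 1; ℓ=4 → 1; ℓ=5 → 1.
Orbitals: 1 + 1 + 1 = 3. Each orbital carries two spin states, so 3 × 2 = 6 states.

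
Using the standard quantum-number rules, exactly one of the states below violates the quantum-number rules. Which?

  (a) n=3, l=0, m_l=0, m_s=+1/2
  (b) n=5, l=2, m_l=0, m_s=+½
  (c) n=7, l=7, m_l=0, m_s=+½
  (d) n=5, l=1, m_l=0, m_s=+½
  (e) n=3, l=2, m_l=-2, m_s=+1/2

(c)

(c) has l = 7 ≥ n = 7, violating 0 ≤ l ≤ n−1.
The remaining sets (a), (b), (d), (e) satisfy all four rules.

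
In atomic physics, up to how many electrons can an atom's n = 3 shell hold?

18

A shell holds 2n² electrons: 2 × 3² = 2 × 9 = 18.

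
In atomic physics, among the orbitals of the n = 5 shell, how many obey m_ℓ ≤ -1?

With n = 5 the allowed ℓ are 0, 1, …, 4.
Contributions: ℓ=1 → 1; ℓ=2 → 2; ℓ=3 → 3; ℓ=4 → 4.
Total orbitals: 1 + 2 + 3 + 4 = 10.

10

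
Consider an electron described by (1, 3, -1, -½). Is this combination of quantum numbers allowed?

Invalid

The orbital quantum number must satisfy 0 ≤ l ≤ n−1. With n = 1 the allowed l values are 0, so l = 3 is out of range.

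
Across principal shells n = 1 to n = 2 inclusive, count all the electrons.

Shell n has n² orbitals: 1²=1 + 2²=4 = 5 orbitals.
Two spin states per orbital: 2 × 5 = 10 electrons.

10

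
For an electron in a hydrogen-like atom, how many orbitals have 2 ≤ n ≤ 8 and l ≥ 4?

110

Per-shell orbital counts meeting the constraint:
n=5 → 9; n=6 → 20; n=7 → 33; n=8 → 48.
Total orbitals: 9 + 20 + 33 + 48 = 110.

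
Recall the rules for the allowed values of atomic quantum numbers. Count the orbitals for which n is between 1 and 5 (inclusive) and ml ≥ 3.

Work shell by shell — for each n, count the (l, ml) pairs that satisfy ml ≥ 3:
n=4 → 1; n=5 → 3.
Total orbitals: 1 + 3 = 4.

4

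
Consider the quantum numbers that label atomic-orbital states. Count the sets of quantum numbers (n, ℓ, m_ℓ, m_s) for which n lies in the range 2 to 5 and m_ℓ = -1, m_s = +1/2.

Count contributing orbitals for each principal shell:
n=2 → 1; n=3 → 2; n=4 → 3; n=5 → 4.
Orbitals: 1 + 2 + 3 + 4 = 10. With m_s fixed to +1/2 there is one state per orbital, so 10 states.

10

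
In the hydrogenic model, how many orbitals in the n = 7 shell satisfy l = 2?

With n = 7 the allowed l are 0, 1, …, 6.
Orbitals with l = 2, by l: l=2 → 5.
Total orbitals: 5.

5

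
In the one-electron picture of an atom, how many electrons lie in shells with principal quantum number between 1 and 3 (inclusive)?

28

Shell n has n² orbitals: 1²=1 + 2²=4 + 3²=9 = 14 orbitals.
Two spin states per orbital: 2 × 14 = 28 electrons.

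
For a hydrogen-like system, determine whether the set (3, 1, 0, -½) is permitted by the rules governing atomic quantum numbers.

Allowed

n = 3 is a positive integer. l = 1 satisfies 0 ≤ l ≤ n−1 = 2. m_l = 0 lies in the range −l … +l (here −1 … 1). m_s = -1/2 is one of ±1/2.
All four constraints are satisfied.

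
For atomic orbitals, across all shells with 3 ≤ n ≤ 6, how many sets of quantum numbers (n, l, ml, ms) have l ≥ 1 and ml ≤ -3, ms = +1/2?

10

Treat each shell separately and count matching orbitals:
n=4 → 1; n=5 → 3; n=6 → 6.
Orbitals: 1 + 3 + 6 = 10. With ms fixed to +1/2 there is one state per orbital, so 10 states.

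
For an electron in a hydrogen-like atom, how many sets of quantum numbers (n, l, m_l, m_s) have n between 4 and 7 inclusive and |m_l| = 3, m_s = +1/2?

20

Treat each shell separately and count matching orbitals:
n=4 → 2; n=5 → 4; n=6 → 6; n=7 → 8.
Orbitals: 2 + 4 + 6 + 8 = 20. With m_s fixed to +1/2 there is one state per orbital, so 20 states.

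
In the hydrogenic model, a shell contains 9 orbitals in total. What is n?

n² = 9 ⇒ n = 3.

n = 3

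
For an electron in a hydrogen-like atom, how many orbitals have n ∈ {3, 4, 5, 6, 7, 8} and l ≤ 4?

For each n in the range, tally the orbitals obeying l ≤ 4:
n=3 → 9; n=4 → 16; n=5 → 25; n=6 → 25; n=7 → 25; n=8 → 25.
Total orbitals: 9 + 16 + 25 + 25 + 25 + 25 = 125.

125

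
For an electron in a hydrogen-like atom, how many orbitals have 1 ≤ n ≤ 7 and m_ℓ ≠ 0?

Count contributing orbitals for each principal shell:
n=2 → 2; n=3 → 6; n=4 → 12; n=5 → 20; n=6 → 30; n=7 → 42.
Total orbitals: 2 + 6 + 12 + 20 + 30 + 42 = 112.

112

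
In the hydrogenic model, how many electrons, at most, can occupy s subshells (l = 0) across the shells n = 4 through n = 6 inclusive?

An s subshell (l = 0) exists for every n ≥ 1, so shells n = 4, 5, 6 each contribute one — 3 subshells.
Since each s subshell holds 2(2·0+1) = 2 electrons, the total is 3 × 2 = 6.

6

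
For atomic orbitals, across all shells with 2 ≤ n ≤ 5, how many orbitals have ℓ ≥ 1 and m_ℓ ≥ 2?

For each n in the range, tally the orbitals obeying ℓ ≥ 1 and m_ℓ ≥ 2:
n=3 → 1; n=4 → 3; n=5 → 6.
Total orbitals: 1 + 3 + 6 = 10.

10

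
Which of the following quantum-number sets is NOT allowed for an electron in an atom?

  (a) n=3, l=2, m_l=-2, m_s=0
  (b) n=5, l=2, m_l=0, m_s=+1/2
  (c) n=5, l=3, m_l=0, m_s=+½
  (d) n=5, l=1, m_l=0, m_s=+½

(a)

(a) has m_s = 0, but an electron's spin must be ±1/2.
The remaining sets (b), (c), (d) satisfy all four rules.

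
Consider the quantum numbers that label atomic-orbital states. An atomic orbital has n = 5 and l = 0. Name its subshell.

5s

l = 0 corresponds to the letter 's', so the subshell is 5s.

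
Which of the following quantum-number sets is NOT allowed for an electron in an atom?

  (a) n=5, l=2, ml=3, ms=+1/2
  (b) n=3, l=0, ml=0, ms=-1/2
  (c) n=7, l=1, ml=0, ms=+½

(a)

(a) has |ml| = 3 > l = 2, violating −l ≤ ml ≤ l.
The remaining sets (b), (c) satisfy all four rules.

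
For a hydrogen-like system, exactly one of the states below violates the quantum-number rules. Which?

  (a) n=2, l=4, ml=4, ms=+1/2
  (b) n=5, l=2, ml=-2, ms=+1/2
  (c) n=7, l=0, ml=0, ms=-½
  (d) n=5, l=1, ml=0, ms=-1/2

(a)

(a) has l = 4 ≥ n = 2, violating 0 ≤ l ≤ n−1.
The remaining sets (b), (c), (d) satisfy all four rules.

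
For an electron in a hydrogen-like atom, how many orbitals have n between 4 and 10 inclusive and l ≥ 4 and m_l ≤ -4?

Go shell by shell, enumerating (l, m_l) with l ≥ 4 and m_l ≤ -4:
n=5 → 1; n=6 → 3; n=7 → 6; n=8 → 10; n=9 → 15; n=10 → 21.
Total orbitals: 1 + 3 + 6 + 10 + 15 + 21 = 56.

56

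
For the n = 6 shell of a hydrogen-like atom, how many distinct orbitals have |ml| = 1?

10

For n = 6, l ranges over 0 … 5.
The (l, ml) pairs meeting |ml| = 1 give: l=1 → 2; l=2 → 2; l=3 → 2; l=4 → 2; l=5 → 2.
Total orbitals: 2 + 2 + 2 + 2 + 2 = 10.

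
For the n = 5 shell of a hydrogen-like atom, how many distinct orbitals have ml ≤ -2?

6

The n = 5 shell has l = 0 through 4; check each.
The (l, ml) pairs meeting ml ≤ -2 give: l=2 → 1; l=3 → 2; l=4 → 3.
Total orbitals: 1 + 2 + 3 = 6.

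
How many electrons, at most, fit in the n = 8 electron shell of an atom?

A shell holds 2n² electrons: 2 × 8² = 2 × 64 = 128.

128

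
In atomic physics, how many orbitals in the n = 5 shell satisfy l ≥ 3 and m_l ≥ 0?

9

Per l-value: l=3 → 4; l=4 → 5.
Total orbitals: 4 + 5 = 9.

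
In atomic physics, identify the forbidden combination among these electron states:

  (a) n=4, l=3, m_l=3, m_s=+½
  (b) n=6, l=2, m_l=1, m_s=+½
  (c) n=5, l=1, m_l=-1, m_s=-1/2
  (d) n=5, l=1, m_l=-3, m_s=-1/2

(d)

(d) has |m_l| = 3 > l = 1, violating −l ≤ m_l ≤ l.
The remaining sets (a), (b), (c) satisfy all four rules.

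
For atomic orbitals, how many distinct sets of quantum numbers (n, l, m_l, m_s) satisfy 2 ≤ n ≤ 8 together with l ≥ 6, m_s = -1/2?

Work shell by shell — for each n, count the (l, m_l) pairs that satisfy l ≥ 6:
n=7 → 13; n=8 → 28.
Orbitals: 13 + 28 = 41. With m_s fixed to -1/2 there is one state per orbital, so 41 states.

41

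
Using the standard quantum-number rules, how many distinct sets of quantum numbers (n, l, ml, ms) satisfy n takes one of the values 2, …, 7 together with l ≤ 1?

Count contributing orbitals for each principal shell:
n=2 → 4; n=3 → 4; n=4 → 4; n=5 → 4; n=6 → 4; n=7 → 4.
Orbitals: 4 + 4 + 4 + 4 + 4 + 4 = 24. Including both spin states (ms = ±1/2) gives 2 × 24 = 48 states.

48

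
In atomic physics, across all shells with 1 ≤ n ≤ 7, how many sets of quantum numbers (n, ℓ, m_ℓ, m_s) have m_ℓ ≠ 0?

Work shell by shell — for each n, count the (ℓ, m_ℓ) pairs that satisfy m_ℓ ≠ 0:
n=2 → 2; n=3 → 6; n=4 → 12; n=5 → 20; n=6 → 30; n=7 → 42.
Orbitals: 2 + 6 + 12 + 20 + 30 + 42 = 112. Including both spin states (m_s = ±1/2) gives 2 × 112 = 224 states.

224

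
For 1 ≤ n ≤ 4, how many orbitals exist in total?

30

Total orbitals = 1² + 2² + 3² + 4² = 30.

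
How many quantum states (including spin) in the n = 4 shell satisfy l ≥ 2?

The (l, ml) pairs meeting l ≥ 2 give: l=2 → 5; l=3 → 7.
Orbitals: 5 + 7 = 12. Each orbital carries two spin states, so 12 × 2 = 24 states.

24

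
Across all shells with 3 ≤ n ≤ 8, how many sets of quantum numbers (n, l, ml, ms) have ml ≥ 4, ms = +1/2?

For each n in the range, tally the orbitals obeying ml ≥ 4:
n=5 → 1; n=6 → 3; n=7 → 6; n=8 → 10.
Orbitals: 1 + 3 + 6 + 10 = 20. With ms fixed to +1/2 there is one state per orbital, so 20 states.

20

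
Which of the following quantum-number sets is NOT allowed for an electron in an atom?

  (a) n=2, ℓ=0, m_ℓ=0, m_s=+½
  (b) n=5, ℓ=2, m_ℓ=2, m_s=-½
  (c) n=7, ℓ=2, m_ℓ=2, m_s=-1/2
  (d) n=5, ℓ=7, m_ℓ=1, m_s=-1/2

(d) has ℓ = 7 ≥ n = 5, violating 0 ≤ ℓ ≤ n−1.
The remaining sets (a), (b), (c) satisfy all four rules.

(d)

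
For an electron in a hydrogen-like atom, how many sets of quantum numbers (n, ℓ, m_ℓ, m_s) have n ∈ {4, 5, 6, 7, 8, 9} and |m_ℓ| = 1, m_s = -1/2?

66

Count contributing orbitals for each principal shell:
n=4 → 6; n=5 → 8; n=6 → 10; n=7 → 12; n=8 → 14; n=9 → 16.
Orbitals: 6 + 8 + 10 + 12 + 14 + 16 = 66. With m_s fixed to -1/2 there is one state per orbital, so 66 states.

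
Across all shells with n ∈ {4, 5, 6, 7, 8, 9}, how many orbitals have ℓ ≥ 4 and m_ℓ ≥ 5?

Go shell by shell, enumerating (ℓ, m_ℓ) with ℓ ≥ 4 and m_ℓ ≥ 5:
n=6 → 1; n=7 → 3; n=8 → 6; n=9 → 10.
Total orbitals: 1 + 3 + 6 + 10 = 20.

20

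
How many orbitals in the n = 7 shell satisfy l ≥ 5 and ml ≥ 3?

The n = 7 shell has l = 0 through 6; check each.
Per l-value: l=5 → 3; l=6 → 4.
Total orbitals: 3 + 4 = 7.

7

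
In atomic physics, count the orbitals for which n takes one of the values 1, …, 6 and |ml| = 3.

12

Count contributing orbitals for each principal shell:
n=4 → 2; n=5 → 4; n=6 → 6.
Total orbitals: 2 + 4 + 6 = 12.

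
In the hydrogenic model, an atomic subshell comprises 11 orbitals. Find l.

l = 5 (h)

2l+1 = 11 gives l = 5.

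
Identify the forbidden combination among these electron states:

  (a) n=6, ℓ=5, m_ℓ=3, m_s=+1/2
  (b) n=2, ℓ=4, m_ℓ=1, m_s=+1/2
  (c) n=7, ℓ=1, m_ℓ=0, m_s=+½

(b)

(b) has ℓ = 4 ≥ n = 2, violating 0 ≤ ℓ ≤ n−1.
The remaining sets (a), (c) satisfy all four rules.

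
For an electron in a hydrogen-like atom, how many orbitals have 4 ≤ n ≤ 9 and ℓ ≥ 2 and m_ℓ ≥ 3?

For each n in the range, tally the orbitals obeying ℓ ≥ 2 and m_ℓ ≥ 3:
n=4 → 1; n=5 → 3; n=6 → 6; n=7 → 10; n=8 → 15; n=9 → 21.
Total orbitals: 1 + 3 + 6 + 10 + 15 + 21 = 56.

56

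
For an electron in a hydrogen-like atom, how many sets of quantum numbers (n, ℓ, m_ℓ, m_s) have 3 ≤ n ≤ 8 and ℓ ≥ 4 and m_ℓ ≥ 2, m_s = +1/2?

40

Go shell by shell, enumerating (ℓ, m_ℓ) with ℓ ≥ 4 and m_ℓ ≥ 2:
n=5 → 3; n=6 → 7; n=7 → 12; n=8 → 18.
Orbitals: 3 + 7 + 12 + 18 = 40. With m_s fixed to +1/2 there is one state per orbital, so 40 states.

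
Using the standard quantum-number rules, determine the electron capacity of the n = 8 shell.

128

A shell holds 2n² electrons: 2 × 8² = 2 × 64 = 128.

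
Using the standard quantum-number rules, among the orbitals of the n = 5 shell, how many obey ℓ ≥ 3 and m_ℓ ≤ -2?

The n = 5 shell has ℓ = 0 through 4; check each.
The (ℓ, m_ℓ) pairs meeting ℓ ≥ 3 and m_ℓ ≤ -2 give: ℓ=3 → 2; ℓ=4 → 3.
Total orbitals: 2 + 3 = 5.

5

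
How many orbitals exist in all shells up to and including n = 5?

55

Total orbitals = 1² + 2² + 3² + 4² + 5² = 55.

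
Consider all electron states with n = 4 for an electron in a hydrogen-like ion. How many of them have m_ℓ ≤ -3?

For n = 4, ℓ ranges over 0 … 3.
Per ℓ-value: ℓ=3 → 1.
Orbitals: 1. Each orbital carries two spin states, so 1 × 2 = 2 states.

2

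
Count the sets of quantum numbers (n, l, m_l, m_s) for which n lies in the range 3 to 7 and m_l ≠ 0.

220

Treat each shell separately and count matching orbitals:
n=3 → 6; n=4 → 12; n=5 → 20; n=6 → 30; n=7 → 42.
Orbitals: 6 + 12 + 20 + 30 + 42 = 110. Including both spin states (m_s = ±1/2) gives 2 × 110 = 220 states.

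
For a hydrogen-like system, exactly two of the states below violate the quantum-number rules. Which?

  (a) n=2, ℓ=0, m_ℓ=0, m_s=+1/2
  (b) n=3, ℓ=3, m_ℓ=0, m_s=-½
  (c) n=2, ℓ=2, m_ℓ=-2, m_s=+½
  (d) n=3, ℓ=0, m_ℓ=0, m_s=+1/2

(b) and (c)

(b) has ℓ = 3 ≥ n = 3, violating 0 ≤ ℓ ≤ n−1.
(c) has ℓ = 2 ≥ n = 2, violating 0 ≤ ℓ ≤ n−1.
The remaining sets (a), (d) satisfy all four rules.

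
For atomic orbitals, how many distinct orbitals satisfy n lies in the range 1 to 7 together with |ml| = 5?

6

Work shell by shell — for each n, count the (l, ml) pairs that satisfy |ml| = 5:
n=6 → 2; n=7 → 4.
Total orbitals: 2 + 4 = 6.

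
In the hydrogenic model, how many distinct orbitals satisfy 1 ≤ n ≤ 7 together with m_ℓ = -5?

3

For each n in the range, tally the orbitals obeying m_ℓ = -5:
n=6 → 1; n=7 → 2.
Total orbitals: 1 + 2 = 3.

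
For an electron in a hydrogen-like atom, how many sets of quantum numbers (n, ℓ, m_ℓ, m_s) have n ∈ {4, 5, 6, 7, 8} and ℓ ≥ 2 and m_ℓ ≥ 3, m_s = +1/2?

Go shell by shell, enumerating (ℓ, m_ℓ) with ℓ ≥ 2 and m_ℓ ≥ 3:
n=4 → 1; n=5 → 3; n=6 → 6; n=7 → 10; n=8 → 15.
Orbitals: 1 + 3 + 6 + 10 + 15 = 35. With m_s fixed to +1/2 there is one state per orbital, so 35 states.

35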